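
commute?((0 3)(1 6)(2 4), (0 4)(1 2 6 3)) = no:(0 3)(1 6)(2 4)*(0 4)(1 2 6 3) = (0 1 3 4 6 2), (0 4)(1 2 6 3)*(0 3)(1 6)(2 4) = (0 2 1 4 3 6)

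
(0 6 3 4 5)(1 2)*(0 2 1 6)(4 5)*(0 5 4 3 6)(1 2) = (0 5 1 2)(3 4)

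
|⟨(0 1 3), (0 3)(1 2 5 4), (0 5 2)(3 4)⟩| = 720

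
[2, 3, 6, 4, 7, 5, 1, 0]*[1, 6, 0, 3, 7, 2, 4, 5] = [0, 3, 4, 7, 5, 2, 6, 1]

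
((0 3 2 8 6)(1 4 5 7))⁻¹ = (0 6 8 2 3)(1 7 5 4)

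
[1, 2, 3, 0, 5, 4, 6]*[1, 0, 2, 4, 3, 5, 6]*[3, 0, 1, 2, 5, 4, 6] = [3, 1, 5, 0, 4, 2, 6]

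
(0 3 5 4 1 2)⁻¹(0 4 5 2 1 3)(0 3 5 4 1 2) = (0 2 5 3 1 4)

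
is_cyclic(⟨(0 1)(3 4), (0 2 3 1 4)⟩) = no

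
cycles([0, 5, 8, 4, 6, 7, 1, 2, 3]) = (1 5 7 2 8 3 4 6)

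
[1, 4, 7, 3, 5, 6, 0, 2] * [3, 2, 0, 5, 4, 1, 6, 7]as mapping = [0→2, 1→4, 2→7, 3→5, 4→1, 5→6, 6→3, 7→0]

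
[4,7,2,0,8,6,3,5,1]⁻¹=[3,8,2,6,0,7,5,1,4]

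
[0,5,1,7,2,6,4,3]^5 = [0,1,2,7,4,5,6,3]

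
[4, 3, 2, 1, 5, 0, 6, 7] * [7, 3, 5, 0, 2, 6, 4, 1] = [2, 0, 5, 3, 6, 7, 4, 1]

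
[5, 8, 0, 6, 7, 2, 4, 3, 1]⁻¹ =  [2, 8, 5, 7, 6, 0, 3, 4, 1]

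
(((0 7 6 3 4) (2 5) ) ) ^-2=(0 3 7 4 6) 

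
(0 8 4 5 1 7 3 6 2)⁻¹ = (0 2 6 3 7 1 5 4 8)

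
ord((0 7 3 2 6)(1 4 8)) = 15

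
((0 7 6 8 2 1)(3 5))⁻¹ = (0 1 2 8 6 7)(3 5)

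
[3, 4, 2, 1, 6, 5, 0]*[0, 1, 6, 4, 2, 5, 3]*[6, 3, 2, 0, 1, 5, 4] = [1, 2, 4, 3, 0, 5, 6]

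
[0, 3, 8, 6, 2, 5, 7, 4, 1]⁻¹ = [0, 8, 4, 1, 7, 5, 3, 6, 2]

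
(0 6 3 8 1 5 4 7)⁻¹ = (0 7 4 5 1 8 3 6)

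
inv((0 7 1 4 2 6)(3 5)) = (0 6 2 4 1 7)(3 5)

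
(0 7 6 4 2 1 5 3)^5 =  (0 1 6 3 2 7 5 4)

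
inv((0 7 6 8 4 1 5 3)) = (0 3 5 1 4 8 6 7)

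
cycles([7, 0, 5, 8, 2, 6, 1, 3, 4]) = (0 7 3 8 4 2 5 6 1)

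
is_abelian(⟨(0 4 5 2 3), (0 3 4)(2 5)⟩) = no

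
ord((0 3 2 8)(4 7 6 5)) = 4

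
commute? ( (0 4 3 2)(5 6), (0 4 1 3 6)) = no: (0 4 3 2)(5 6)*(0 4 1 3 6) = (0 1 3 2 4 6 5), (0 4 1 3 6)*(0 4 3 2)(5 6) = (0 3 5 6 4 1 2)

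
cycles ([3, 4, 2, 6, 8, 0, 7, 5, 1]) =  (0 3 6 7 5)(1 4 8)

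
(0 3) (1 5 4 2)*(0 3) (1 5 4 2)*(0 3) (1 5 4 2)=(0 3) (1 2 4 5) 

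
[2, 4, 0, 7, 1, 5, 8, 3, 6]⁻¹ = [2, 4, 0, 7, 1, 5, 8, 3, 6]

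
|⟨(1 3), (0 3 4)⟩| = 24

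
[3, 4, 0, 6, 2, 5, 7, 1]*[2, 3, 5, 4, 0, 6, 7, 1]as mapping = [0→4, 1→0, 2→2, 3→7, 4→5, 5→6, 6→1, 7→3]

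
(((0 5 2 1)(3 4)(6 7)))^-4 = ()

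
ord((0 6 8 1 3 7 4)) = 7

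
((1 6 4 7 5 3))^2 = (1 4 5)(3 6 7)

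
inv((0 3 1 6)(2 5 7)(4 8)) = (0 6 1 3)(2 7 5)(4 8)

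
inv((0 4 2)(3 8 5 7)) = (0 2 4)(3 7 5 8)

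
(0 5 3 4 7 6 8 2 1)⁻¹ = (0 1 2 8 6 7 4 3 5)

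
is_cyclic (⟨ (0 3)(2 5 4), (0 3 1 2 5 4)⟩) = no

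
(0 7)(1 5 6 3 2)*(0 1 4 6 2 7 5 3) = (0 5 2 4 6)(1 3 7)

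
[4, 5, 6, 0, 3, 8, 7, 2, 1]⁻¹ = [3, 8, 7, 4, 0, 1, 2, 6, 5]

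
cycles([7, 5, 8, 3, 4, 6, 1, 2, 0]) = (0 7 2 8)(1 5 6)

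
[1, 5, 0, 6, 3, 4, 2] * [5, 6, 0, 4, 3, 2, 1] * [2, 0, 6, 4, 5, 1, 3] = [3, 6, 1, 0, 5, 4, 2]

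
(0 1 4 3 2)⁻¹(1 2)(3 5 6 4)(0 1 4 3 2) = (0 4)(2 5 6 3)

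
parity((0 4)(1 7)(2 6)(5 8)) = even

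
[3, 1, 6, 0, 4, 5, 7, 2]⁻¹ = [3, 1, 7, 0, 4, 5, 2, 6]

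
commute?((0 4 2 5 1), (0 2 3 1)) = no:(0 4 2 5 1)*(0 2 3 1) = (0 4 3 1 2 5), (0 2 3 1)*(0 4 2 5 1) = (0 5 1 4 2 3)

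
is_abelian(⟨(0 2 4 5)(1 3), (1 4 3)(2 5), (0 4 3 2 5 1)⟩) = no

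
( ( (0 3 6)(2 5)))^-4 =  (0 6 3)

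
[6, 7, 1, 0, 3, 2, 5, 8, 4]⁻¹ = [3, 2, 5, 4, 8, 6, 0, 1, 7]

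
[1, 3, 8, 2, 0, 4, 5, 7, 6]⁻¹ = [4, 0, 3, 1, 5, 6, 8, 7, 2]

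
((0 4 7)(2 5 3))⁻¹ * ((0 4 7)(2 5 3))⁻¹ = (0 4 7)(2 5 3)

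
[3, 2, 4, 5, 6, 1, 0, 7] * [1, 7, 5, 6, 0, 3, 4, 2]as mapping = [0→6, 1→5, 2→0, 3→3, 4→4, 5→7, 6→1, 7→2]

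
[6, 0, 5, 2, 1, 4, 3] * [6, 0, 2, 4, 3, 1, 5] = [5, 6, 1, 2, 0, 3, 4]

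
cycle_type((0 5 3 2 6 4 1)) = 7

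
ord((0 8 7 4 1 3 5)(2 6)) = 14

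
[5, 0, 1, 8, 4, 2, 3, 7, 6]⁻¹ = [1, 2, 5, 6, 4, 0, 8, 7, 3]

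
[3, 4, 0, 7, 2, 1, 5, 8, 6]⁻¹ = [2, 5, 4, 0, 1, 6, 8, 3, 7]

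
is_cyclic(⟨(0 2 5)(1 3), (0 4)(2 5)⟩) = no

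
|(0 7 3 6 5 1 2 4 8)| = 9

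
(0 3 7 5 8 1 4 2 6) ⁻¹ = (0 6 2 4 1 8 5 7 3) 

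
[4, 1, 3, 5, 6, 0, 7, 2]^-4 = [7, 1, 0, 4, 2, 6, 3, 5]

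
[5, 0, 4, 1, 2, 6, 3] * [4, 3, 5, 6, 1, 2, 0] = [2, 4, 1, 3, 5, 0, 6]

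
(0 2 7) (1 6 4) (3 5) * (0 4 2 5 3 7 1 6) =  (0 5 7 4 6 2 1) 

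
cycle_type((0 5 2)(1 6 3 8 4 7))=3.6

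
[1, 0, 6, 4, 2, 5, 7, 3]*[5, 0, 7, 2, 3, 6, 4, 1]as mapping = [0→0, 1→5, 2→4, 3→3, 4→7, 5→6, 6→1, 7→2]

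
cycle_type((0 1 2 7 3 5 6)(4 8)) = 2.7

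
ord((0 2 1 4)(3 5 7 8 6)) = 20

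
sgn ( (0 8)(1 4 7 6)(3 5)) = -1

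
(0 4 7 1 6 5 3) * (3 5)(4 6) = (0 6 3)(1 4 7)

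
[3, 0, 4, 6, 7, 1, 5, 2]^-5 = [0, 1, 4, 3, 7, 5, 6, 2]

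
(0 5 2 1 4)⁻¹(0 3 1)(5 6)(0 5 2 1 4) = (2 6)(3 4 5)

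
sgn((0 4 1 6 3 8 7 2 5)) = 1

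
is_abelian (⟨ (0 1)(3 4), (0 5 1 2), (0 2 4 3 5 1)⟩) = no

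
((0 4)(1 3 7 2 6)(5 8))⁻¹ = (0 4)(1 6 2 7 3)(5 8)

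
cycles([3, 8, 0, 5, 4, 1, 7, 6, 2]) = (0 3 5 1 8 2)(6 7)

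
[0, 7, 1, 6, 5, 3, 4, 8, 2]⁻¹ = [0, 2, 8, 5, 6, 4, 3, 1, 7]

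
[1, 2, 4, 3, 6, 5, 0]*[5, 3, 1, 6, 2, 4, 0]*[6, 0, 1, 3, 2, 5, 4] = [3, 0, 1, 4, 6, 2, 5]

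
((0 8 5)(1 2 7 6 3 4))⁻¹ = (0 5 8)(1 4 3 6 7 2)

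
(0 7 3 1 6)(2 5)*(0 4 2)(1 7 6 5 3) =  (0 6 4 2 3 7 1 5)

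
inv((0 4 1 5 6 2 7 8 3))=(0 3 8 7 2 6 5 1 4)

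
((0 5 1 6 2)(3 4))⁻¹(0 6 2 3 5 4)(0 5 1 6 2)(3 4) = (0 4 1 3 5 2)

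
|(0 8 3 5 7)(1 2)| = 10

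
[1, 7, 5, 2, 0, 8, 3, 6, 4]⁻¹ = [4, 0, 3, 6, 8, 2, 7, 1, 5]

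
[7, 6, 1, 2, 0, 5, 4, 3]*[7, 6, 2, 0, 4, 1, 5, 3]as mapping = [0→3, 1→5, 2→6, 3→2, 4→7, 5→1, 6→4, 7→0]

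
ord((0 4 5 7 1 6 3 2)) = 8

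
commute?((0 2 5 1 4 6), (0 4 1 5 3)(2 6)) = no:(0 2 5 1 4 6) * (0 4 1 5 3)(2 6) = (0 6 4 2 3), (0 4 1 5 3)(2 6) * (0 2 5 1 4 6) = (0 6 5 3 2)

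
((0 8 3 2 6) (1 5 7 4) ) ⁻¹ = (0 6 2 3 8) (1 4 7 5) 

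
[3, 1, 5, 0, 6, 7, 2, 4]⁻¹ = [3, 1, 6, 0, 7, 2, 4, 5]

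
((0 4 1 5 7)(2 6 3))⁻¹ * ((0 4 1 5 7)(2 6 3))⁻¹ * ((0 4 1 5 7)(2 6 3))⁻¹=(0 1 7 4 5)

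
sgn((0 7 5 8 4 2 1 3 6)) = 1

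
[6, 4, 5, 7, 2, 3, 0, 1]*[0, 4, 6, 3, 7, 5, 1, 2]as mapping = [0→1, 1→7, 2→5, 3→2, 4→6, 5→3, 6→0, 7→4]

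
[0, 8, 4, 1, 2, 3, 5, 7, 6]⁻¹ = [0, 3, 4, 5, 2, 6, 8, 7, 1]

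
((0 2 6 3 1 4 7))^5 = (0 4 3 2 7 1 6)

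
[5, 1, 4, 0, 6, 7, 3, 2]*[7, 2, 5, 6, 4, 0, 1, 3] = [0, 2, 4, 7, 1, 3, 6, 5]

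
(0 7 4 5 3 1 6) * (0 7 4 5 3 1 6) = (0 4 3 6 7 5 1)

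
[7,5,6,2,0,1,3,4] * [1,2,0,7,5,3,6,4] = [4,3,6,0,1,2,7,5]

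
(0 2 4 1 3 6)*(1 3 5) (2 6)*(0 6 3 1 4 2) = (0 3) (1 5 4) 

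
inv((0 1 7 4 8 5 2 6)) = (0 6 2 5 8 4 7 1)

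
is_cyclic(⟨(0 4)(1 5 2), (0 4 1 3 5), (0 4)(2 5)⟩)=no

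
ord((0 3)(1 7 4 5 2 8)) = 6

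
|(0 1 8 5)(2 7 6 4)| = 4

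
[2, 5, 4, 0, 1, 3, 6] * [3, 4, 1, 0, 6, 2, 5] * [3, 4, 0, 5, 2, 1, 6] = [4, 0, 6, 5, 2, 3, 1]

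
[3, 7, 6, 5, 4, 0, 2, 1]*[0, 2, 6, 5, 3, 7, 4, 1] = [5, 1, 4, 7, 3, 0, 6, 2]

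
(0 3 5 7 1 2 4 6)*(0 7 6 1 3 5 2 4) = (0 5 6 7 3 2)(1 4)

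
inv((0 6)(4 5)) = (0 6)(4 5)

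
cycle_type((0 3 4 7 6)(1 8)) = 2.5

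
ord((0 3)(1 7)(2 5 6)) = 6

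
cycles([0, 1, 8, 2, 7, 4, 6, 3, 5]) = (2 8 5 4 7 3) 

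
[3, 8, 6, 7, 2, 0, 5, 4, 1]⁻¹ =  [5, 8, 4, 0, 7, 6, 2, 3, 1]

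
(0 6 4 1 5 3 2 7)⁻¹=(0 7 2 3 5 1 4 6)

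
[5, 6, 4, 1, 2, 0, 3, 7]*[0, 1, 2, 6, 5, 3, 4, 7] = [3, 4, 5, 1, 2, 0, 6, 7]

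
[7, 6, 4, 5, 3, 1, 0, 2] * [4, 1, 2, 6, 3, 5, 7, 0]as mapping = [0→0, 1→7, 2→3, 3→5, 4→6, 5→1, 6→4, 7→2]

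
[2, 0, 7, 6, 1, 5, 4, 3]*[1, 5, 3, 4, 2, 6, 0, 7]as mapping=[0→3, 1→1, 2→7, 3→0, 4→5, 5→6, 6→2, 7→4]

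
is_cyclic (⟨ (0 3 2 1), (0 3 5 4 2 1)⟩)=no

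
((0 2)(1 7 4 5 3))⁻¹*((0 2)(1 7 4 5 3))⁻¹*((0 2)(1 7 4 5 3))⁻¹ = (0 2)(1 4 3 7 5)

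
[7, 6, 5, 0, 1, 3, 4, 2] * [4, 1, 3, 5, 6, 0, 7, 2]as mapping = [0→2, 1→7, 2→0, 3→4, 4→1, 5→5, 6→6, 7→3]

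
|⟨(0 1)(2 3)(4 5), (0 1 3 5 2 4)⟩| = 120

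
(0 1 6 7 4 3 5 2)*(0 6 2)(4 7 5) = (0 1 2 6 5)(3 4)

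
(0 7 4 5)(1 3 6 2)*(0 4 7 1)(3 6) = (0 1 6 2)(4 5)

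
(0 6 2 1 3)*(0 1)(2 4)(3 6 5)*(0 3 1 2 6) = (0 5 1)(2 3)(4 6)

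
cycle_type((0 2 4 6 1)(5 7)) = 2.5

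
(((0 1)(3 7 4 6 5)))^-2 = (3 6 7 5 4)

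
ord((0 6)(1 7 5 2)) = 4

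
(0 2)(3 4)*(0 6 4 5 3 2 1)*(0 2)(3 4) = (0 1 2 6 3 5 4)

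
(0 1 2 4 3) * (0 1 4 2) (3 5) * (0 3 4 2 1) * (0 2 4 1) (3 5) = (0 4 3 2) (1 5) 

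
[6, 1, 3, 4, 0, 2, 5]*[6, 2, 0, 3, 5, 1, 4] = [4, 2, 3, 5, 6, 0, 1]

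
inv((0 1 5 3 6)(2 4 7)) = (0 6 3 5 1)(2 7 4)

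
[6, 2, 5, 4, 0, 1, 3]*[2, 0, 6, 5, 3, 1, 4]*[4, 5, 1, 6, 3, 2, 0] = [3, 0, 5, 6, 1, 4, 2]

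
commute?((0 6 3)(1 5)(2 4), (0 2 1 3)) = no:(0 6 3)(1 5)(2 4)*(0 2 1 3) = (0 6)(1 5 3 2 4), (0 2 1 3)*(0 6 3)(1 5)(2 4) = (0 4 2 5 1)(3 6)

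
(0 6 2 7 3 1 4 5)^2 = (0 2 3 4)(1 5 6 7)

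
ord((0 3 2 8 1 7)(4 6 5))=6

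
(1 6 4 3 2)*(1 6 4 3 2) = (1 4 2 6 3)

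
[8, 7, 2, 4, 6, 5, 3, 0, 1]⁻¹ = [7, 8, 2, 6, 3, 5, 4, 1, 0]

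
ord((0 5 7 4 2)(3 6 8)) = 15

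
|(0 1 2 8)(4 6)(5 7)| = 4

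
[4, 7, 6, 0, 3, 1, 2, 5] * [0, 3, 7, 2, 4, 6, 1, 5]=[4, 5, 1, 0, 2, 3, 7, 6]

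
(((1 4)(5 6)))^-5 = (1 4)(5 6)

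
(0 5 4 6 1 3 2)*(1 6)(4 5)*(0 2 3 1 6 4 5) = (0 5)(4 6)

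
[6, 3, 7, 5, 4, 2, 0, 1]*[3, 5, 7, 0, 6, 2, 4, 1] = [4, 0, 1, 2, 6, 7, 3, 5]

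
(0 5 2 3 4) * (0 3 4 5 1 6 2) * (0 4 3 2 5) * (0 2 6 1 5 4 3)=(0 5 3 2)(4 6)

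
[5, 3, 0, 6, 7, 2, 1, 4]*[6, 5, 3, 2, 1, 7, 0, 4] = [7, 2, 6, 0, 4, 3, 5, 1]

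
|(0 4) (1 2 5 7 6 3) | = 6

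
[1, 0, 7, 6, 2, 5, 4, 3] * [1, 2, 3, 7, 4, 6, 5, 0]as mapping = [0→2, 1→1, 2→0, 3→5, 4→3, 5→6, 6→4, 7→7]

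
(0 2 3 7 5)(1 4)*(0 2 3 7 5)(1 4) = (0 3 5 2 7)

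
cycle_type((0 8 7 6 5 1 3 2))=8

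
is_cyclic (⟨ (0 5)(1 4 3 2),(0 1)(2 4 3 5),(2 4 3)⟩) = no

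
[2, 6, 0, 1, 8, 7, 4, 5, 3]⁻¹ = [2, 3, 0, 8, 6, 7, 1, 5, 4]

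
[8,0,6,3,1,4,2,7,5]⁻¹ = [1,4,6,3,5,8,2,7,0]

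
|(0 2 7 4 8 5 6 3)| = 8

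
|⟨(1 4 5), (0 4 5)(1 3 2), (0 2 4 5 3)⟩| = 360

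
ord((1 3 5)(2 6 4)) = 3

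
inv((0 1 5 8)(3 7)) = (0 8 5 1)(3 7)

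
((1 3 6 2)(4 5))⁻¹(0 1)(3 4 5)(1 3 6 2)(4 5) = (0 3)(4 6 5)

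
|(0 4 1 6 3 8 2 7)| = 8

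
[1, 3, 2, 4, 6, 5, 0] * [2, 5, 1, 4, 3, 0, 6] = [5, 4, 1, 3, 6, 0, 2]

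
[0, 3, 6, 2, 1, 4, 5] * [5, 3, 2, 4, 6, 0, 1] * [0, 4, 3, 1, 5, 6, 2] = [6, 5, 4, 3, 1, 2, 0]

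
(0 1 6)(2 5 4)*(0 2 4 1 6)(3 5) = (0 6 2 3 5 1)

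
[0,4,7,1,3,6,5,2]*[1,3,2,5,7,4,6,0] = [1,7,0,3,5,6,4,2]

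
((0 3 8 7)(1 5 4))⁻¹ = (0 7 8 3)(1 4 5)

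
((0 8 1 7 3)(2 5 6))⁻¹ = (0 3 7 1 8)(2 6 5)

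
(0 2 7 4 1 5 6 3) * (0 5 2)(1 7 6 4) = (1 2 6 3 5 4 7)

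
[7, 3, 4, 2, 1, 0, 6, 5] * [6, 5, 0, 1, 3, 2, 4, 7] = [7, 1, 3, 0, 5, 6, 4, 2]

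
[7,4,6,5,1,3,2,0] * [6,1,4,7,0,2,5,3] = [3,0,5,2,1,7,4,6]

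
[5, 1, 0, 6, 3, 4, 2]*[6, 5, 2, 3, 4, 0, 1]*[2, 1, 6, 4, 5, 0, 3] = [2, 0, 3, 1, 4, 5, 6]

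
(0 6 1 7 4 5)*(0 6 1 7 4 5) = (0 1 4)(5 6 7)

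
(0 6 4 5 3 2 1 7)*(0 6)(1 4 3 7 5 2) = (1 5 7 6 3)(2 4)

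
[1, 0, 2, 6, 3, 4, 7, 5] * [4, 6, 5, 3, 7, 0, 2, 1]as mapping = [0→6, 1→4, 2→5, 3→2, 4→3, 5→7, 6→1, 7→0]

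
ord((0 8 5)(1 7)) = 6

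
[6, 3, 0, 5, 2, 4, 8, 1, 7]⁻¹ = [2, 7, 4, 1, 5, 3, 0, 8, 6]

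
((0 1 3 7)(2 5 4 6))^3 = (0 7 3 1)(2 6 4 5)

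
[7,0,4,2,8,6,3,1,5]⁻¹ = [1,7,3,6,2,8,5,0,4]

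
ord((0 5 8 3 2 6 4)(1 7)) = 14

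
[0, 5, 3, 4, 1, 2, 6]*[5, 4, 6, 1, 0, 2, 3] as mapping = [0→5, 1→2, 2→1, 3→0, 4→4, 5→6, 6→3] 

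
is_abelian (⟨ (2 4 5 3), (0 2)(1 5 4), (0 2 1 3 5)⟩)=no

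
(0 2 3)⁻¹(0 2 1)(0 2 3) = (1 2 3)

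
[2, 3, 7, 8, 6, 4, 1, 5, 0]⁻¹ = [8, 6, 0, 1, 5, 7, 4, 2, 3]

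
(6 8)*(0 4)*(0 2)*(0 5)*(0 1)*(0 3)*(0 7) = (0 4 2 5 1 3 7)(6 8)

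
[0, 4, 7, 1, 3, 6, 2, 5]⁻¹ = [0, 3, 6, 4, 1, 7, 5, 2]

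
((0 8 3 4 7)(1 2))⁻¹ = (0 7 4 3 8)(1 2)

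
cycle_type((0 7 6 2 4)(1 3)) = 2.5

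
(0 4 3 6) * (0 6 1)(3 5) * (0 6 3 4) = (1 6 3)(4 5)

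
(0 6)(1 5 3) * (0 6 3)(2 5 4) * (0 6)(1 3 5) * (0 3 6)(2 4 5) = (0 2 1 5)(3 6)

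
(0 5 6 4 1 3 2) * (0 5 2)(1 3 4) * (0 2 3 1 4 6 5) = (0 3 2)(1 6 4)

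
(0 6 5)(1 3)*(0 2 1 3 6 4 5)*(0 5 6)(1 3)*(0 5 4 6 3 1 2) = (0 6 4 3 2 1 5)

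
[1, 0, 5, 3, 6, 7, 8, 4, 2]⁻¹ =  [1, 0, 8, 3, 7, 2, 4, 5, 6]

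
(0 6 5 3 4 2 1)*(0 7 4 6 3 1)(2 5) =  (0 3 6 2)(1 7 4 5)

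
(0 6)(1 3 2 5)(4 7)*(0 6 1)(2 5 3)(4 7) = (0 1 2 3 5)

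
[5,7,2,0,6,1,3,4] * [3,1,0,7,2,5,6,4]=[5,4,0,3,6,1,7,2]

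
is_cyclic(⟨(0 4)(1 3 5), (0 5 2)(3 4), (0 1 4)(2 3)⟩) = no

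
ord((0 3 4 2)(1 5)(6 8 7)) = 12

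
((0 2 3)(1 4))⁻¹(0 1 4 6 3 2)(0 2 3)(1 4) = (0 3 2 4 1 6)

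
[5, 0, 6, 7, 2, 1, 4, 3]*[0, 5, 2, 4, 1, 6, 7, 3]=[6, 0, 7, 3, 2, 5, 1, 4]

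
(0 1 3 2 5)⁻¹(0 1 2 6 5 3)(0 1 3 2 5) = (0 2 1 3 5 6)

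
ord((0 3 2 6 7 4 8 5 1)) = 9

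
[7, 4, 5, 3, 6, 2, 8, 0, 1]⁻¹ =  [7, 8, 5, 3, 1, 2, 4, 0, 6]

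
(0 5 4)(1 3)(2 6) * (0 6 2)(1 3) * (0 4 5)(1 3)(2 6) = (1 3)(2 6 4)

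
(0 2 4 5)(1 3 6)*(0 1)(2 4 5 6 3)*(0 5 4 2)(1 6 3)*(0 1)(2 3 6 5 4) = (0 3)(4 6)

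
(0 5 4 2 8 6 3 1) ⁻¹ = (0 1 3 6 8 2 4 5) 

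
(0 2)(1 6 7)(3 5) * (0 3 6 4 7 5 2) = (1 4 7)(2 3)(5 6)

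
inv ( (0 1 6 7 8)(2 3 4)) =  (0 8 7 6 1)(2 4 3)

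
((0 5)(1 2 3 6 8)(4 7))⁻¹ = (0 5)(1 8 6 3 2)(4 7)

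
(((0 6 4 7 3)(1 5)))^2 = (0 4 3 6 7)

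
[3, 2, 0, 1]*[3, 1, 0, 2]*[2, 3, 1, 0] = [1, 2, 0, 3]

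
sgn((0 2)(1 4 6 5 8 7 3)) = -1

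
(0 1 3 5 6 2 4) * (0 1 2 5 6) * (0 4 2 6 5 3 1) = (0 6 3 5 4)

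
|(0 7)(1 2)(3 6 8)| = 6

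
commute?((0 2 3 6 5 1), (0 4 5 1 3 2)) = no:(0 2 3 6 5 1) * (0 4 5 1 3 2) = (1 4 5 3 6), (0 4 5 1 3 2) * (0 2 3 6 5 1) = (0 4 1 6 5)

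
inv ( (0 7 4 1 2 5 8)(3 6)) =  (0 8 5 2 1 4 7)(3 6)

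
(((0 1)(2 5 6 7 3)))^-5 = (0 1)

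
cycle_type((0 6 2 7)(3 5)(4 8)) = 2^2.4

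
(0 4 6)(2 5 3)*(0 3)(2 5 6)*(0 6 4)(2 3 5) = (2 4 3)(5 6)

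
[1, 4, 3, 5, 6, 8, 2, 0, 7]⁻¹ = [7, 0, 6, 2, 1, 3, 4, 8, 5]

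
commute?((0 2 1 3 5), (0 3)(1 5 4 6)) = no:(0 2 1 3 5) * (0 3)(1 5 4 6) = (0 2 5 3 4 6 1), (0 3)(1 5 4 6) * (0 2 1 3 5) = (0 5 4 6 3 2 1)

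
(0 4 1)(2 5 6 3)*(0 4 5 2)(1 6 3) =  (0 5 3)(1 4 6)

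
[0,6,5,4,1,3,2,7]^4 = [0,3,1,2,5,6,4,7]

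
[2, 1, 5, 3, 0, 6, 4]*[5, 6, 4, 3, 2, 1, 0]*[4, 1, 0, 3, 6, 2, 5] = [6, 5, 1, 3, 2, 4, 0]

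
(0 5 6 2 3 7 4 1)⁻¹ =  (0 1 4 7 3 2 6 5)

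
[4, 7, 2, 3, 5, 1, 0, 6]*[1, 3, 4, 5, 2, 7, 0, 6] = [2, 6, 4, 5, 7, 3, 1, 0]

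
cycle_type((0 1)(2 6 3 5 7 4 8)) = 2.7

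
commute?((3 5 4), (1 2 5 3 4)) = no:(3 5 4) * (1 2 5 3 4) = (1 2 5), (1 2 5 3 4) * (3 5 4) = (1 2 4)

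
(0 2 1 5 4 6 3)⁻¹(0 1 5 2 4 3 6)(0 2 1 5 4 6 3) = (0 3 2 5 4 1 6)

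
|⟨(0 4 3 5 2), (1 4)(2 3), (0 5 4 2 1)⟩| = 360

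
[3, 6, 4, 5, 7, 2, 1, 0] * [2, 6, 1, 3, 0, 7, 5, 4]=[3, 5, 0, 7, 4, 1, 6, 2]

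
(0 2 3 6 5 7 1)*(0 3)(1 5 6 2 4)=(0 4 1 3 2)(5 7)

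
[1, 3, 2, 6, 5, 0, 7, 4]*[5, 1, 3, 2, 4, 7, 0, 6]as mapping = [0→1, 1→2, 2→3, 3→0, 4→7, 5→5, 6→6, 7→4]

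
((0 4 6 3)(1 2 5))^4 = (1 2 5)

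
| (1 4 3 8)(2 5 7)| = 12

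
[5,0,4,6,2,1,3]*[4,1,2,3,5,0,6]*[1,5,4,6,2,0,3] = [1,2,0,3,4,5,6]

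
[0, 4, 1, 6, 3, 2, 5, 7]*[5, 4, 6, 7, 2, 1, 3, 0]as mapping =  [0→5, 1→2, 2→4, 3→3, 4→7, 5→6, 6→1, 7→0]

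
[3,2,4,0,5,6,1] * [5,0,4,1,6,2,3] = [1,4,6,5,2,3,0]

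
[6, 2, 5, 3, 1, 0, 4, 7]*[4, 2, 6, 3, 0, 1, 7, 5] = [7, 6, 1, 3, 2, 4, 0, 5]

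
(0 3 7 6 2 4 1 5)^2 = (0 7 2 1)(3 6 4 5)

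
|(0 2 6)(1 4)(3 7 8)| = 6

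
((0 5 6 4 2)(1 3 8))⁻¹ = (0 2 4 6 5)(1 8 3)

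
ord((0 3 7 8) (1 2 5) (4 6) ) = 12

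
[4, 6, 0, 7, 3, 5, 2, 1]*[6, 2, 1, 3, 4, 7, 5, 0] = [4, 5, 6, 0, 3, 7, 1, 2]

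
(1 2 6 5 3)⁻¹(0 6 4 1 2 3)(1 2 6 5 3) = (0 5 4 2 6 1)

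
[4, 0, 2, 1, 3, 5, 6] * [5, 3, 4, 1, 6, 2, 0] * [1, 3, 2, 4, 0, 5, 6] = [6, 5, 0, 4, 3, 2, 1]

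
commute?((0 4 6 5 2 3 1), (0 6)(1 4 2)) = no:(0 4 6 5 2 3 1) * (0 6)(1 4 2) = (0 2 3 4)(1 6 5), (0 6)(1 4 2) * (0 4 6 5 2 3 1) = (0 5 2)(1 6 4 3)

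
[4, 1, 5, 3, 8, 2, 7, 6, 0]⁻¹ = [8, 1, 5, 3, 0, 2, 7, 6, 4]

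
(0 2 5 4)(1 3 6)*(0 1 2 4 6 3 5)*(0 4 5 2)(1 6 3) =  (0 5 3 1 2 4 6)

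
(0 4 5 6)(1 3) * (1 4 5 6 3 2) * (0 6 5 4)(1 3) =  (0 4 5 1 2 3)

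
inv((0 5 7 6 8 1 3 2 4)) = (0 4 2 3 1 8 6 7 5)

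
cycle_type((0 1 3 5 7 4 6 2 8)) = 9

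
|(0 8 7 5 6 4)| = 6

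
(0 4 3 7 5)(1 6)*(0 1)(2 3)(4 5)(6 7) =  (0 5 1 7 4 2 3 6)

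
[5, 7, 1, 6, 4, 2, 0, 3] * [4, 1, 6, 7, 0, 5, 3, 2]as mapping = [0→5, 1→2, 2→1, 3→3, 4→0, 5→6, 6→4, 7→7]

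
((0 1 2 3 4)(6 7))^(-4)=(0 1 2 3 4)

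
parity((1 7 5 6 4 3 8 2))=odd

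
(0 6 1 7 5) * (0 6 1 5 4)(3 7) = (0 1 3 7 4)(5 6)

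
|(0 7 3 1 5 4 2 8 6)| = 9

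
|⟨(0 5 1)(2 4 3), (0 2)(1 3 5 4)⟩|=36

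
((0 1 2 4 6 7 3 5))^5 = (0 7 2 5 6 1 3 4)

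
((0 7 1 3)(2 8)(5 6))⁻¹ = (0 3 1 7)(2 8)(5 6)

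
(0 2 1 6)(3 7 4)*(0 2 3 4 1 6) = (0 3 7 1)(2 6)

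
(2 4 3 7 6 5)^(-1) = (2 5 6 7 3 4)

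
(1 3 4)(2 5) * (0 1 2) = (0 1 3 4 2 5)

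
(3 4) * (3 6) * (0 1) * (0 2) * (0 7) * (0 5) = (0 1 2 7 5)(3 4 6)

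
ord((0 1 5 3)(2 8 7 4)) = 4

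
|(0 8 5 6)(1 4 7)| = 12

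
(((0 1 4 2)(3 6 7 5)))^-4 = ()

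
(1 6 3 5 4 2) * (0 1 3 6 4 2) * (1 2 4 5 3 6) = (0 2 6 1 5 4)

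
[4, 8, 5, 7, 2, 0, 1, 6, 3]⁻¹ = [5, 6, 4, 8, 0, 2, 7, 3, 1]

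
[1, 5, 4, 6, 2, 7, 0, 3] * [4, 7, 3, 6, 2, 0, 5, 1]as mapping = [0→7, 1→0, 2→2, 3→5, 4→3, 5→1, 6→4, 7→6]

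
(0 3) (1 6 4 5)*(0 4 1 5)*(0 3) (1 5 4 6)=(3 6 5 4) 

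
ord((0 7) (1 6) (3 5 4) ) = 6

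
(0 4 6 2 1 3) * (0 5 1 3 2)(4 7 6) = (0 7 6)(1 2 3 5)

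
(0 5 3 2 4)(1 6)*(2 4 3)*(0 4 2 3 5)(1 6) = (2 5 3)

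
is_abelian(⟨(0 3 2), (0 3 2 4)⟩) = no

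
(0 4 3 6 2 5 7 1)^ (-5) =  (0 6 7 4 2 1 3 5)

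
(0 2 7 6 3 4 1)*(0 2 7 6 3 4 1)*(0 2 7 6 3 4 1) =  (0 6 1 7 4 2 3)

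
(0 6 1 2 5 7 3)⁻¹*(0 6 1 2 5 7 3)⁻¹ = (0 7 2 6 3 5 1)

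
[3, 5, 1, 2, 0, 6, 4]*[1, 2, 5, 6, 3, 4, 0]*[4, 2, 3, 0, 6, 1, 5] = [5, 6, 3, 1, 2, 4, 0]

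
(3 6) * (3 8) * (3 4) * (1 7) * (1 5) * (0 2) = (0 2)(1 7 5)(3 6 8 4)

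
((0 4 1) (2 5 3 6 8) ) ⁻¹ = (0 1 4) (2 8 6 3 5) 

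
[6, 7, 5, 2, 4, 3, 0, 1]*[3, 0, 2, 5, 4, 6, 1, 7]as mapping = [0→1, 1→7, 2→6, 3→2, 4→4, 5→5, 6→3, 7→0]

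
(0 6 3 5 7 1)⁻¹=(0 1 7 5 3 6)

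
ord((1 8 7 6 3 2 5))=7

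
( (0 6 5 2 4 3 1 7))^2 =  (0 5 4 1)(2 3 7 6)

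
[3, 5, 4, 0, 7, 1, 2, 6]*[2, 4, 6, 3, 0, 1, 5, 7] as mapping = [0→3, 1→1, 2→0, 3→2, 4→7, 5→4, 6→6, 7→5] 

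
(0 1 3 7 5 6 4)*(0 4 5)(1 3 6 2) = (0 3 7)(1 6 5 2)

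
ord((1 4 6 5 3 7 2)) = 7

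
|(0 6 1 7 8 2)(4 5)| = 6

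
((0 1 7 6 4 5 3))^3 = (0 6 3 7 5 1 4)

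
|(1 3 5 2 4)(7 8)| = 10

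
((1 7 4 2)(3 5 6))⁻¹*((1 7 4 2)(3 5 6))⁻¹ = (1 4)(2 7)(3 5 6)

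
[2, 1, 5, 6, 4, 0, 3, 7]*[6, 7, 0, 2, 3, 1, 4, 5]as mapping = [0→0, 1→7, 2→1, 3→4, 4→3, 5→6, 6→2, 7→5]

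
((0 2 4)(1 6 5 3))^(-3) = (1 6 5 3)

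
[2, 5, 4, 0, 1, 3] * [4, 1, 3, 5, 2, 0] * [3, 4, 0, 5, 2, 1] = [5, 3, 0, 2, 4, 1]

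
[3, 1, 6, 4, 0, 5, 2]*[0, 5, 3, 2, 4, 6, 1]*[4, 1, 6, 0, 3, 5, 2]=[6, 5, 1, 3, 4, 2, 0]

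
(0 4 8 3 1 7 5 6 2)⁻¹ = (0 2 6 5 7 1 3 8 4)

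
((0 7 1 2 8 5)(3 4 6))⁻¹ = (0 5 8 2 1 7)(3 6 4)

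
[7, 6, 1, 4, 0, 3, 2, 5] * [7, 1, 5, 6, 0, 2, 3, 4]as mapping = [0→4, 1→3, 2→1, 3→0, 4→7, 5→6, 6→5, 7→2]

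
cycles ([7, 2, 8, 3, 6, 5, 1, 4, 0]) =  (0 7 4 6 1 2 8)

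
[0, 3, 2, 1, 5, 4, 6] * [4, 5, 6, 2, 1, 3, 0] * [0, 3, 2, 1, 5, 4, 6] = [5, 2, 6, 4, 1, 3, 0]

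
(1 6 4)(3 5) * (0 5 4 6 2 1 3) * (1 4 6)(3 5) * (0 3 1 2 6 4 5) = (0 1 6 2 5 3 4)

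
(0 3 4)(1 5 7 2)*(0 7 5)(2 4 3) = (0 2 1)(4 7)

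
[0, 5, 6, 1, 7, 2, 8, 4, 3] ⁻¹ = [0, 3, 5, 8, 7, 1, 2, 4, 6] 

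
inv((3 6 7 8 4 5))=(3 5 4 8 7 6)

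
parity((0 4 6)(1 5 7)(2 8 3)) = even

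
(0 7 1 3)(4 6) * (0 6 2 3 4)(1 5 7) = (0 1 4 2 3 6)(5 7)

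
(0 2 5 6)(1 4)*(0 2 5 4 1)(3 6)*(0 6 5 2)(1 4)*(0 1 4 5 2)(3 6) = (1 5 6)(2 4 3)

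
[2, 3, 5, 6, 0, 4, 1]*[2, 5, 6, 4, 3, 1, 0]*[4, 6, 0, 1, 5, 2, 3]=[3, 5, 6, 4, 0, 1, 2]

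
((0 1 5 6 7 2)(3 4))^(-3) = (0 6)(1 7)(2 5)(3 4)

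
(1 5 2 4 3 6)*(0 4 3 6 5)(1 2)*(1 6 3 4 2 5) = (0 2 4 3 1)(5 6)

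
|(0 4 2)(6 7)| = 6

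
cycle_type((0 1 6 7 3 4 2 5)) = 8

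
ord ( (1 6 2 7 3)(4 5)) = 10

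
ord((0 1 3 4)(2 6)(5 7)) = 4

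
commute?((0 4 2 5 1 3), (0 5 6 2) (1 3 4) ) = no:(0 4 2 5 1 3)*(0 5 6 2) (1 3 4) = (0 1 4) (2 6) (3 5), (0 5 6 2) (1 3 4)*(0 4 2 5 1 3) = (0 1) (2 4 3) (5 6) 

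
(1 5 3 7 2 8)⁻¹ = (1 8 2 7 3 5)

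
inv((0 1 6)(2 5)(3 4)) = (0 6 1)(2 5)(3 4)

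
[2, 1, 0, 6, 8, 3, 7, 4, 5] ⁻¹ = [2, 1, 0, 5, 7, 8, 3, 6, 4] 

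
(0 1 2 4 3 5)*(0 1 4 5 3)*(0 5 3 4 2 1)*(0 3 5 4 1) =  (0 2 5 3 1)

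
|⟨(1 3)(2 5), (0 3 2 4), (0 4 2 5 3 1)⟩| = 120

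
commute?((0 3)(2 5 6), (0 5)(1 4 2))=no:(0 3)(2 5 6)*(0 5)(1 4 2)=(0 3 5 6 1 4 2), (0 5)(1 4 2)*(0 3)(2 5 6)=(0 6 2 1 4 5 3)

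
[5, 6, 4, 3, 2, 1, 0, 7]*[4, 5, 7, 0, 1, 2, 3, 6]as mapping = [0→2, 1→3, 2→1, 3→0, 4→7, 5→5, 6→4, 7→6]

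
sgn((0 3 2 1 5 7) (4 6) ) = 1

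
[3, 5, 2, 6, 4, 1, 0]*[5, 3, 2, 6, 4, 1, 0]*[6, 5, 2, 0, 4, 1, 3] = [3, 5, 2, 6, 4, 0, 1]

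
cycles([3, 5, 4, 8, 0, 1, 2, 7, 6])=(0 3 8 6 2 4)(1 5)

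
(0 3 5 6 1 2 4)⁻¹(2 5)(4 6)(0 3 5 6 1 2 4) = (0 1)(4 6)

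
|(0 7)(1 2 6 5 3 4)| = 6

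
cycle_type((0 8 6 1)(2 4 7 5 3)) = 4.5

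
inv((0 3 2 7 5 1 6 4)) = (0 4 6 1 5 7 2 3)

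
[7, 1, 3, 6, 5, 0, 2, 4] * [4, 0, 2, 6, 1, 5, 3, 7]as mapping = [0→7, 1→0, 2→6, 3→3, 4→5, 5→4, 6→2, 7→1]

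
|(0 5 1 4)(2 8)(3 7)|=4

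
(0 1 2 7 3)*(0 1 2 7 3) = (0 2 3 1 7)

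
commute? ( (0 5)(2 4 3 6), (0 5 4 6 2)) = no: (0 5)(2 4 3 6)*(0 5 4 6 2) = (0 4 3 2 6), (0 5 4 6 2)*(0 5)(2 4 3 6) = (2 5 3 6 4)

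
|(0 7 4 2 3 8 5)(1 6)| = 14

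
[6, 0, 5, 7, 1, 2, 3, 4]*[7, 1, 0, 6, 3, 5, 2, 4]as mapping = [0→2, 1→7, 2→5, 3→4, 4→1, 5→0, 6→6, 7→3]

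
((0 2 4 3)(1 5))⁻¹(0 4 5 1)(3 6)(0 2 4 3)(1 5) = (0 6)(1 5 2 3)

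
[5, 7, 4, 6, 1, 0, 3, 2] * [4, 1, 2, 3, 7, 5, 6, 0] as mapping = [0→5, 1→0, 2→7, 3→6, 4→1, 5→4, 6→3, 7→2] 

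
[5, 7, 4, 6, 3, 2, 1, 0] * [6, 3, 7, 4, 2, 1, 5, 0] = [1, 0, 2, 5, 4, 7, 3, 6]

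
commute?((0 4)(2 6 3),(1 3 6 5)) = no:(0 4)(2 6 3)*(1 3 6 5) = (0 4)(1 3 2 5),(1 3 6 5)*(0 4)(2 6 3) = (0 4)(1 2 6 5)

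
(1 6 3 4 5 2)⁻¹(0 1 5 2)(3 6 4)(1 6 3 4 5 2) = (0 6 2 1)(3 5 4)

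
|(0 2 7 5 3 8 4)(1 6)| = 14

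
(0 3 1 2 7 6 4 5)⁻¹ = (0 5 4 6 7 2 1 3)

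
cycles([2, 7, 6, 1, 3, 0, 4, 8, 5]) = (0 2 6 4 3 1 7 8 5)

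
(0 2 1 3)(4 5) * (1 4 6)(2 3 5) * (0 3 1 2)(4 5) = (0 1 4)(2 5 6)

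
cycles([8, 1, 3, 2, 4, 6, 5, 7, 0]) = (0 8)(2 3)(5 6)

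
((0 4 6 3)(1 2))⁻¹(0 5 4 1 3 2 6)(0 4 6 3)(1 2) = (0 1 3 4 5 6 2)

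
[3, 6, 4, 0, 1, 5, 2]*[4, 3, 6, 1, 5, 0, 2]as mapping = [0→1, 1→2, 2→5, 3→4, 4→3, 5→0, 6→6]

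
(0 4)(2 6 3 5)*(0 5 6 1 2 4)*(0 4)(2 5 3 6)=(0 4 3 2 1 5)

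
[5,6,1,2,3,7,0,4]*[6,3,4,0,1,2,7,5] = [2,7,3,4,0,5,6,1]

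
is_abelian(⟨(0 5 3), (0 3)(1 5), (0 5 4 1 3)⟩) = no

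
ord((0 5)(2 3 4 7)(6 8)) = 4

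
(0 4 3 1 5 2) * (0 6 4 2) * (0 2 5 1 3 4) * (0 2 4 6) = (0 5 4 6 2)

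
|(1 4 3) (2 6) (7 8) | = 6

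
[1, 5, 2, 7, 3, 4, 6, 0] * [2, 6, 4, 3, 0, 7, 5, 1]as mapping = [0→6, 1→7, 2→4, 3→1, 4→3, 5→0, 6→5, 7→2]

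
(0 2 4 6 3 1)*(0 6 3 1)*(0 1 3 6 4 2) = (1 4 6 3)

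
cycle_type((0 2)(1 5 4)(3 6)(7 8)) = 2^3.3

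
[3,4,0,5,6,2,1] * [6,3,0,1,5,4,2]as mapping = [0→1,1→5,2→6,3→4,4→2,5→0,6→3]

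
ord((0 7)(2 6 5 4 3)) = 10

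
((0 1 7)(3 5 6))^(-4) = (0 7 1)(3 6 5)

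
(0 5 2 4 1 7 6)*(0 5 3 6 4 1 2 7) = (0 3 6 5 7 4 2 1)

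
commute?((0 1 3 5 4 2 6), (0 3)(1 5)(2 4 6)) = no:(0 1 3 5 4 2 6)*(0 3)(1 5)(2 4 6) = (0 5 6 3 1), (0 3)(1 5)(2 4 6)*(0 1 3 5 4 2 6) = (0 5 3 1 4)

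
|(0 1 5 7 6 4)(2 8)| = 6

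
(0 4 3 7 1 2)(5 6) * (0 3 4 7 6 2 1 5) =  (0 7 5 2 3 6)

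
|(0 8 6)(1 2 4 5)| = 12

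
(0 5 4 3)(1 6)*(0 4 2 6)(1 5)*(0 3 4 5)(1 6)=(0 6)(1 3 5 2)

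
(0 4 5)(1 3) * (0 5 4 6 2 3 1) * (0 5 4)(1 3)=(0 6 2 1 3 5 4)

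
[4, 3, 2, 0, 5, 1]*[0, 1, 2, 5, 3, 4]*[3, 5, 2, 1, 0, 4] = [1, 4, 2, 3, 0, 5]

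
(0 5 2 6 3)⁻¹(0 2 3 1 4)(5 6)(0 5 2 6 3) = (0 1 4 5 6)(2 3)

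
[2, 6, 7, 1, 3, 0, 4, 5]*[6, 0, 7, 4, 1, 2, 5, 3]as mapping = [0→7, 1→5, 2→3, 3→0, 4→4, 5→6, 6→1, 7→2]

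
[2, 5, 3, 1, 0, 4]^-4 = [3, 4, 1, 5, 2, 0]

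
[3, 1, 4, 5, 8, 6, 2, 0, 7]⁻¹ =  [7, 1, 6, 0, 2, 3, 5, 8, 4]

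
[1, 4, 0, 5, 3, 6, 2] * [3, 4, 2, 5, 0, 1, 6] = [4, 0, 3, 1, 5, 6, 2]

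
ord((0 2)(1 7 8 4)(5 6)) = 4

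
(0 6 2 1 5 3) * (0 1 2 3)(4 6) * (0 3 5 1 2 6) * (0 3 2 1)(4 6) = (0 6 5 2 4 3 1)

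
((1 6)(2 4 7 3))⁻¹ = (1 6)(2 3 7 4)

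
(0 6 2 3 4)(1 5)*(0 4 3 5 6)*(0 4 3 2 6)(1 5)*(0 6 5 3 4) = (1 6 5 3 2)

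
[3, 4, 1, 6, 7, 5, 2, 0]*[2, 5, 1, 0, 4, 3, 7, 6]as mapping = [0→0, 1→4, 2→5, 3→7, 4→6, 5→3, 6→1, 7→2]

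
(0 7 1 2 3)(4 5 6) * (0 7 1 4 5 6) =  (0 1 2 3 7 4 6 5)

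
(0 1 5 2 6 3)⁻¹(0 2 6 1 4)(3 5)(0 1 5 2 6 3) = (0 2)(1 6 3 5 4)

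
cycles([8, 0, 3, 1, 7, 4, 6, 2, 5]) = (0 8 5 4 7 2 3 1)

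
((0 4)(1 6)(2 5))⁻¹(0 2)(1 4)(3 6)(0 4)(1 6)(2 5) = (0 6)(1 3)(4 5)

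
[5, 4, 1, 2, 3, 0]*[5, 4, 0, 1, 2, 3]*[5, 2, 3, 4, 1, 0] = [4, 3, 1, 5, 2, 0]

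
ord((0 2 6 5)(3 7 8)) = 12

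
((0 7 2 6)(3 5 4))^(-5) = (0 6 2 7)(3 5 4)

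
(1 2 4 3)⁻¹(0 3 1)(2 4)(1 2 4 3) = (0 1 2)(3 4)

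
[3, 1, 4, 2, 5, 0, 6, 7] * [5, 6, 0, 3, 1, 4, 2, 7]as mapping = [0→3, 1→6, 2→1, 3→0, 4→4, 5→5, 6→2, 7→7]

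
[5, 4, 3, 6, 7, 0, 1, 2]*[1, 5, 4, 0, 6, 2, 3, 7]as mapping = [0→2, 1→6, 2→0, 3→3, 4→7, 5→1, 6→5, 7→4]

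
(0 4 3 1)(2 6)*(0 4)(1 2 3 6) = (1 4 6 3 2)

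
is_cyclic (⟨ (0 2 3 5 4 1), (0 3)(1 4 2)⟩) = no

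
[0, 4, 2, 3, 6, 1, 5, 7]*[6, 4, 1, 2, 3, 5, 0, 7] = [6, 3, 1, 2, 0, 4, 5, 7]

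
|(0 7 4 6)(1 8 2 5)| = 4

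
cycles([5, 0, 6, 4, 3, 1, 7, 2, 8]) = (0 5 1)(2 6 7)(3 4)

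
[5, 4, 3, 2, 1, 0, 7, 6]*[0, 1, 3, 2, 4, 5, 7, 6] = [5, 4, 2, 3, 1, 0, 6, 7]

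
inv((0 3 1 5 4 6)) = (0 6 4 5 1 3)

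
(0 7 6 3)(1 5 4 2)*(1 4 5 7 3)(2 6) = (0 3)(1 7 2 4 6)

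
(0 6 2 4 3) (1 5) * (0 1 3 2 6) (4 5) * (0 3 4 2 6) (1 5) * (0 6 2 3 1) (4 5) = (0 1 3 4 2) 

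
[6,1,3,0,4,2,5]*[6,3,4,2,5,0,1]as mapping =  [0→1,1→3,2→2,3→6,4→5,5→4,6→0]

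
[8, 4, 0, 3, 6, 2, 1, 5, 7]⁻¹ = [2, 6, 5, 3, 1, 7, 4, 8, 0]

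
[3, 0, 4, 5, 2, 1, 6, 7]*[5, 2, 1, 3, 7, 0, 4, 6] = [3, 5, 7, 0, 1, 2, 4, 6]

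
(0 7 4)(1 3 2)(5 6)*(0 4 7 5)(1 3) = (0 5 6)(2 3)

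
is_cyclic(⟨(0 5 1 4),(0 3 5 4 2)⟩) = no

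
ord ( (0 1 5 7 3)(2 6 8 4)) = 20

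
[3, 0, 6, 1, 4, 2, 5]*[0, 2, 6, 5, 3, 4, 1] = [5, 0, 1, 2, 3, 6, 4]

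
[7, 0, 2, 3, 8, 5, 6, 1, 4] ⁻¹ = [1, 7, 2, 3, 8, 5, 6, 0, 4] 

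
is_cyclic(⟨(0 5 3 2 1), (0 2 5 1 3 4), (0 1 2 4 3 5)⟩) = no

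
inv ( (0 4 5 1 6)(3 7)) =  (0 6 1 5 4)(3 7)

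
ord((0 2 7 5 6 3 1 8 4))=9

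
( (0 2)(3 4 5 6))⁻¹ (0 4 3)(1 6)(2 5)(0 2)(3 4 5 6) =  (0 6)(1 3)(2 5 4)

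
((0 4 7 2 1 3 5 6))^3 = (0 2 5 4 1 6 7 3)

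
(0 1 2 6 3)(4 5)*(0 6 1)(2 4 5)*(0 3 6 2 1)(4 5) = (0 3 2)(1 5 4)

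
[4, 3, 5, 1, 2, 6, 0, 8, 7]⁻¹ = [6, 3, 4, 1, 0, 2, 5, 8, 7]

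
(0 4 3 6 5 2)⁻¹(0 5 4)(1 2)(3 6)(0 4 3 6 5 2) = (0 1)(2 3 4)(5 6)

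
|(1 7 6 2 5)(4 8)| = 10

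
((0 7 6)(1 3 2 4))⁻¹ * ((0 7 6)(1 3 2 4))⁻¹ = (0 7 6)(1 2)(3 4)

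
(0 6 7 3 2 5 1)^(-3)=(0 2 6 5 7 1 3)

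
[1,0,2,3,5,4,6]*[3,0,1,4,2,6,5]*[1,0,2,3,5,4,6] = [1,3,0,5,6,2,4]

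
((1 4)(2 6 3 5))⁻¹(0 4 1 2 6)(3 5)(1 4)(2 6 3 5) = (0 1 4 6 3)(2 5)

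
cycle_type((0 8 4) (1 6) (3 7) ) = 2^2.3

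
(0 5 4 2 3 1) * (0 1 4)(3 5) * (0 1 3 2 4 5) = (0 2)(1 3 5)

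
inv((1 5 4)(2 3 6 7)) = (1 4 5)(2 7 6 3)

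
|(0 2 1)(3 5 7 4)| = 12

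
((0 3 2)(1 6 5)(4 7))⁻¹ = (0 2 3)(1 5 6)(4 7)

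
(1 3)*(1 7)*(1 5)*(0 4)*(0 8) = (0 4 8)(1 3 7 5)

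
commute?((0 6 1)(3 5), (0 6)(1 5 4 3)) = no:(0 6 1)(3 5)*(0 6)(1 5 4 3) = (1 6 5)(3 4), (0 6)(1 5 4 3)*(0 6 1)(3 5) = (0 1 3)(4 5)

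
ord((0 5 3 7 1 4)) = 6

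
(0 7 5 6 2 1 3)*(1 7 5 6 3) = (0 5 3)(2 7 6)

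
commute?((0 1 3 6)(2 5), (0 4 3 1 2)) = no:(0 1 3 6)(2 5) * (0 4 3 1 2) = (0 2 5)(3 6 4), (0 4 3 1 2) * (0 1 3 6)(2 5) = (0 4 6)(1 5 2)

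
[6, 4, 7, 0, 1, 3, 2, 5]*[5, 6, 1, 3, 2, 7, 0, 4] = [0, 2, 4, 5, 6, 3, 1, 7]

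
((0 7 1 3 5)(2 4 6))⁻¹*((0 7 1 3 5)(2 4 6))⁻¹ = (0 3 7 5 1)(2 4 6)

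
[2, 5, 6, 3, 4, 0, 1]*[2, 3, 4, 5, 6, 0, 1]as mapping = [0→4, 1→0, 2→1, 3→5, 4→6, 5→2, 6→3]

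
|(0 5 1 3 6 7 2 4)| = 8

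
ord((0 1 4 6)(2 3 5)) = 12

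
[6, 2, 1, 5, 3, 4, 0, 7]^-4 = [0, 1, 2, 4, 5, 3, 6, 7]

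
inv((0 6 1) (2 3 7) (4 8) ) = (0 1 6) (2 7 3) (4 8) 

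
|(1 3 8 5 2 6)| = 6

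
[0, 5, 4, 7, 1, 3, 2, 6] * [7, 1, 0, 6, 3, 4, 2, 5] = [7, 4, 3, 5, 1, 6, 0, 2]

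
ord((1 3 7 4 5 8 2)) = 7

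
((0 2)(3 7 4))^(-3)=(0 2)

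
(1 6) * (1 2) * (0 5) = (0 5)(1 6 2)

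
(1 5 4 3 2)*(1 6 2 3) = (1 5 4)(2 6)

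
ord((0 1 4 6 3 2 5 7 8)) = 9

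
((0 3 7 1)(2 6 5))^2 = (0 7)(1 3)(2 5 6)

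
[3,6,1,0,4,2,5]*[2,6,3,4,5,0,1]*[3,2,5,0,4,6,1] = [4,2,1,5,6,0,3]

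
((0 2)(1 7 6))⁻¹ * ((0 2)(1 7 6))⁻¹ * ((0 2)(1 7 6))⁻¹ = (0 2)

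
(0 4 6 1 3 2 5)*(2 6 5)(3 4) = (0 3 6 1 4 5)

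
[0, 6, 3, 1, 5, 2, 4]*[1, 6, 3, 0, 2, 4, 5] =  [1, 5, 0, 6, 4, 3, 2]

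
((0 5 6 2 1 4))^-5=(0 5 6 2 1 4)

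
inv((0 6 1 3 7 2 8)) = (0 8 2 7 3 1 6)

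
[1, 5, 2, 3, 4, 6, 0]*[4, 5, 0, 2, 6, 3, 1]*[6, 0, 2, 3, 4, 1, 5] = [1, 3, 6, 2, 5, 0, 4] 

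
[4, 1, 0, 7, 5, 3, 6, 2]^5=[2, 1, 7, 5, 0, 4, 6, 3]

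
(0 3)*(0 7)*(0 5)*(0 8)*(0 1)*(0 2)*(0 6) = (0 3 7 5 8 1 2 6)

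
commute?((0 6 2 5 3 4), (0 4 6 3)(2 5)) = no:(0 6 2 5 3 4)*(0 4 6 3)(2 5) = (0 3 6 5), (0 4 6 3)(2 5)*(0 6 2 5 3 4) = (2 3 6 4)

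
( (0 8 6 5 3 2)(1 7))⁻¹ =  (0 2 3 5 6 8)(1 7)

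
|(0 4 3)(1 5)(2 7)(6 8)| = 6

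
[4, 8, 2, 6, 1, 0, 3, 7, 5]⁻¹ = [5, 4, 2, 6, 0, 8, 3, 7, 1]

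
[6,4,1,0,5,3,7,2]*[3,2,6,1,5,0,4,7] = [4,5,2,3,0,1,7,6]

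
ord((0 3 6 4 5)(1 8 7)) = 15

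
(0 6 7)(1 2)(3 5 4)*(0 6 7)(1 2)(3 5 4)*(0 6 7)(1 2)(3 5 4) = (1 2)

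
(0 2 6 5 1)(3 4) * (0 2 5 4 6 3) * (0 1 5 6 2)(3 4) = (0 6 3 2 4 1)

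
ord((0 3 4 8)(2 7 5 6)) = 4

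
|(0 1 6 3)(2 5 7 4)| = 4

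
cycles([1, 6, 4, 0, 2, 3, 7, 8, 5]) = (0 1 6 7 8 5 3)(2 4)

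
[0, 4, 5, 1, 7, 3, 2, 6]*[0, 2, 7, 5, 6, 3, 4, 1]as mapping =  [0→0, 1→6, 2→3, 3→2, 4→1, 5→5, 6→7, 7→4]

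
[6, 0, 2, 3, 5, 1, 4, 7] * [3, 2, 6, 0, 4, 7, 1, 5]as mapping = [0→1, 1→3, 2→6, 3→0, 4→7, 5→2, 6→4, 7→5]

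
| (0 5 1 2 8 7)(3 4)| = 6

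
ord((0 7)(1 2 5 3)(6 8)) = 4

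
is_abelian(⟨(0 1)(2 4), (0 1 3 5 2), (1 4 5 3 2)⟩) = no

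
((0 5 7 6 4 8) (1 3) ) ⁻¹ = (0 8 4 6 7 5) (1 3) 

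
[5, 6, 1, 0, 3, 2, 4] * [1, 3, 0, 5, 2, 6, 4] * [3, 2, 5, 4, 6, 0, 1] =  [1, 6, 4, 2, 0, 3, 5]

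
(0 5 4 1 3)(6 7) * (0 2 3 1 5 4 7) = (0 4 5 7 6)(2 3)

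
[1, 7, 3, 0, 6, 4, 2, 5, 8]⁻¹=[3, 0, 6, 2, 5, 7, 4, 1, 8]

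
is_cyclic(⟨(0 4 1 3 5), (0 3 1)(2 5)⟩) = no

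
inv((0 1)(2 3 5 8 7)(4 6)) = (0 1)(2 7 8 5 3)(4 6)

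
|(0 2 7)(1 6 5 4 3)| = 15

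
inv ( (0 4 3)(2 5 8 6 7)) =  (0 3 4)(2 7 6 8 5)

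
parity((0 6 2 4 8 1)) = odd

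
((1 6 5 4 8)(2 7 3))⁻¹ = (1 8 4 5 6)(2 3 7)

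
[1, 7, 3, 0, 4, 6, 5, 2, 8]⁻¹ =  [3, 0, 7, 2, 4, 6, 5, 1, 8]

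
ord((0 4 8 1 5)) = 5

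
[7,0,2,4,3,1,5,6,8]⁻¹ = [1,5,2,4,3,6,7,0,8]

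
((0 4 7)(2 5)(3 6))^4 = (0 4 7)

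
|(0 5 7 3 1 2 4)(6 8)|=14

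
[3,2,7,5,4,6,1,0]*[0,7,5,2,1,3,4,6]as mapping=[0→2,1→5,2→6,3→3,4→1,5→4,6→7,7→0]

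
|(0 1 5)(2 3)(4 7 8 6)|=12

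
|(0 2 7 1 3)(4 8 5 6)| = 20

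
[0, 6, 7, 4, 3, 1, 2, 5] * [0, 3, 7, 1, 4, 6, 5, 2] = [0, 5, 2, 4, 1, 3, 7, 6]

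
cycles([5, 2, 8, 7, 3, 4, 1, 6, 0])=(0 5 4 3 7 6 1 2 8)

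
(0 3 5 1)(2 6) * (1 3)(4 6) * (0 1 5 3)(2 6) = (0 5)(2 4)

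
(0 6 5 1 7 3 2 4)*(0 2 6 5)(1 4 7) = (0 5 4 2 7 3 6)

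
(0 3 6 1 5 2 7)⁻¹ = (0 7 2 5 1 6 3)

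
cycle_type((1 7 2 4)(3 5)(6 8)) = 2^2.4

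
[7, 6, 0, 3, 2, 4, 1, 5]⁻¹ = [2, 6, 4, 3, 5, 7, 1, 0]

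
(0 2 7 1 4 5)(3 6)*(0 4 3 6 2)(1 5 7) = (1 3 2)(4 7 5)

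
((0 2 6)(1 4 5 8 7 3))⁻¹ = (0 6 2)(1 3 7 8 5 4)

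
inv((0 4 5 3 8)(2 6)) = (0 8 3 5 4)(2 6)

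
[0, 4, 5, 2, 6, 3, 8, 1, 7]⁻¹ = [0, 7, 3, 5, 1, 2, 4, 8, 6]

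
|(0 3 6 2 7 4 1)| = 7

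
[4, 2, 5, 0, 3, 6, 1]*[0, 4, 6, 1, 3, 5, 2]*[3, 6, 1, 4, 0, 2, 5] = [4, 5, 2, 3, 6, 1, 0]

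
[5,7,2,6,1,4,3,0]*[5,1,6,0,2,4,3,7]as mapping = [0→4,1→7,2→6,3→3,4→1,5→2,6→0,7→5]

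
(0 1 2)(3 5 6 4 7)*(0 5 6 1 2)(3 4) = (0 2 5 1)(3 6)(4 7)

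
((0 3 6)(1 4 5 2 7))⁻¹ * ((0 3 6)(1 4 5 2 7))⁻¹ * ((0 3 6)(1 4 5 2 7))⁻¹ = (1 5 7 4 2)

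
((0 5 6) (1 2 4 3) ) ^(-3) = (1 2 4 3) 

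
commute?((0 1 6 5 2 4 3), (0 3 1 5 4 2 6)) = no:(0 1 6 5 2 4 3)*(0 3 1 5 4 2 6) = (0 5 6 4 1), (0 3 1 5 4 2 6)*(0 1 6 5 2 4 3) = (1 2 5 3 6)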